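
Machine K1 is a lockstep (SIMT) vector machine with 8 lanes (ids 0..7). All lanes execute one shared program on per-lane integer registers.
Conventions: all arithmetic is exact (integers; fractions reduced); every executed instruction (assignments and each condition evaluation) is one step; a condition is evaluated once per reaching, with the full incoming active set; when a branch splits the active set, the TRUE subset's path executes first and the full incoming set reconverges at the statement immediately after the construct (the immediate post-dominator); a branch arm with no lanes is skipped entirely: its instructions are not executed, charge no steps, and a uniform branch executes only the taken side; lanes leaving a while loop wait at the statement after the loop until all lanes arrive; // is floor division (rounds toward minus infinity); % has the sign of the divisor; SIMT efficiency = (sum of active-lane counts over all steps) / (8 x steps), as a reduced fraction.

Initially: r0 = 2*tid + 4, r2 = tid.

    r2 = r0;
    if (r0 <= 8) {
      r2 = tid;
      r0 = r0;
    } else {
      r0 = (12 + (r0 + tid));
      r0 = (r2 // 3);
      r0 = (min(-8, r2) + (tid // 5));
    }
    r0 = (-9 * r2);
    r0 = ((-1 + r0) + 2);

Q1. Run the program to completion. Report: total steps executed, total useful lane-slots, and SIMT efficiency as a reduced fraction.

Answer: 9 steps, 53 useful, 53/72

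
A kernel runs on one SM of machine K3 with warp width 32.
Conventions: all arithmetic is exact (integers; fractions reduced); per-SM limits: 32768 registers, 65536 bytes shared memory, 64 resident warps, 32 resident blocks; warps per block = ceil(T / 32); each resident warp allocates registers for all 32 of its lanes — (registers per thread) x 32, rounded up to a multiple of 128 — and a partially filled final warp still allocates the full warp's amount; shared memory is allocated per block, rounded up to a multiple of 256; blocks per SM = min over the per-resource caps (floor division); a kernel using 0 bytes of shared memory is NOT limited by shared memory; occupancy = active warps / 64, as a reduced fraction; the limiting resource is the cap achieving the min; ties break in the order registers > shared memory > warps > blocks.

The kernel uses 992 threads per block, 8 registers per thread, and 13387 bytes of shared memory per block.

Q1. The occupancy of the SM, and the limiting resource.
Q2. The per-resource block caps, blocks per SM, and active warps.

Answer: occupancy 31/32, limited by warps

registers: 4 blocks
shared memory: 4 blocks
warps: 2 blocks
blocks: 32 blocks

Answer: 2 blocks, 62 active warps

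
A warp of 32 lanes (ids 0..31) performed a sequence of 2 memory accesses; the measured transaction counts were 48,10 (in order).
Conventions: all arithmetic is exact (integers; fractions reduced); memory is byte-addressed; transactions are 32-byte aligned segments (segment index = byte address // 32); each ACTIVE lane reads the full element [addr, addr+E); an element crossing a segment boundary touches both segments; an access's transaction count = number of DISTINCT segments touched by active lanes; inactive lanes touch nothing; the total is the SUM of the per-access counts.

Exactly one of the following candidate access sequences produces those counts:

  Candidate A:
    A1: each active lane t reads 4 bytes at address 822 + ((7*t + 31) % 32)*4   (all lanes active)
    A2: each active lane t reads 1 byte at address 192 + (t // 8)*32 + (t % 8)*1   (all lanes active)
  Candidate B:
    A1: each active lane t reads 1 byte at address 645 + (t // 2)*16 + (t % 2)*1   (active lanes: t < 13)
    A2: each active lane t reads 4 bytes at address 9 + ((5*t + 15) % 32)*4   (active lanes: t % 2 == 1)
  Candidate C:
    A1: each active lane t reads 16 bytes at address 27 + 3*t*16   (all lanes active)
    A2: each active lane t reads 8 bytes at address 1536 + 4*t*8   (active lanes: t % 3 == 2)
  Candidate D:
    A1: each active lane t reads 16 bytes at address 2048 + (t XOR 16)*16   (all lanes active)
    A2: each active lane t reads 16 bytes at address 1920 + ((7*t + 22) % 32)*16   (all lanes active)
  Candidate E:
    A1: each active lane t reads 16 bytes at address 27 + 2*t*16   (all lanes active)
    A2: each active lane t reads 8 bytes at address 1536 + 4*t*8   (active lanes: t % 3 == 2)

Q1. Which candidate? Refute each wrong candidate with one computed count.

A: A1 gives 5 transactions, not 48
B: A1 gives 4 transactions, not 48
D: A1 gives 16 transactions, not 48
E: A1 gives 33 transactions, not 48
C: all counts match (48,10)

Answer: C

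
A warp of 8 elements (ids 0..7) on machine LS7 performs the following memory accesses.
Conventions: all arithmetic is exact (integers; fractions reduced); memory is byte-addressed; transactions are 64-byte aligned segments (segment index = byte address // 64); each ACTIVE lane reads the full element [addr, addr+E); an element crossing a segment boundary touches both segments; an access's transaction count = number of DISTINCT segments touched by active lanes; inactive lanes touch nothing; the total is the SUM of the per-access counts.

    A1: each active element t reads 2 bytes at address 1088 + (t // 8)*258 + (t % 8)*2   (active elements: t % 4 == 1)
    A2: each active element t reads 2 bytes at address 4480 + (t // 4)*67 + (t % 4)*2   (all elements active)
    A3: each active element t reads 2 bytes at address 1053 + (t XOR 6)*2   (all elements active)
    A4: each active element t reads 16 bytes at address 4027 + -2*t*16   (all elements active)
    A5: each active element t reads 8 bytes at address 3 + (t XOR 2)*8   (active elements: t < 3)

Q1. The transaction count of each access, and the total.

A1: 1 transaction
A2: 2 transactions
A3: 1 transaction
A4: 5 transactions
A5: 1 transaction

Answer: 1,2,1,5,1; total 10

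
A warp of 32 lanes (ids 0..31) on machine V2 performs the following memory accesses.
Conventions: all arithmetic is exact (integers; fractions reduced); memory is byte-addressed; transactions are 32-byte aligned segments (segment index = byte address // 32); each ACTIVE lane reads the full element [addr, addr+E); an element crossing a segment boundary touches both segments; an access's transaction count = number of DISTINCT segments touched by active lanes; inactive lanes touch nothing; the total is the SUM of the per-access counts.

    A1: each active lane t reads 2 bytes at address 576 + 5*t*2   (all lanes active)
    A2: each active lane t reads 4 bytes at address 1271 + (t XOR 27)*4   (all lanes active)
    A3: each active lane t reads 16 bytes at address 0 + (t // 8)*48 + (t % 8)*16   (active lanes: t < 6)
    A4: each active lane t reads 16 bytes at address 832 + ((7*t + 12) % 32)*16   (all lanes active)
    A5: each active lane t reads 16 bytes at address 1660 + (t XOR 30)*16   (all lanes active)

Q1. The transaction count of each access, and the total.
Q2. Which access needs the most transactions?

A1: 10 transactions
A2: 5 transactions
A3: 3 transactions
A4: 16 transactions
A5: 17 transactions

Answer: 10,5,3,16,17; total 51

Answer: A5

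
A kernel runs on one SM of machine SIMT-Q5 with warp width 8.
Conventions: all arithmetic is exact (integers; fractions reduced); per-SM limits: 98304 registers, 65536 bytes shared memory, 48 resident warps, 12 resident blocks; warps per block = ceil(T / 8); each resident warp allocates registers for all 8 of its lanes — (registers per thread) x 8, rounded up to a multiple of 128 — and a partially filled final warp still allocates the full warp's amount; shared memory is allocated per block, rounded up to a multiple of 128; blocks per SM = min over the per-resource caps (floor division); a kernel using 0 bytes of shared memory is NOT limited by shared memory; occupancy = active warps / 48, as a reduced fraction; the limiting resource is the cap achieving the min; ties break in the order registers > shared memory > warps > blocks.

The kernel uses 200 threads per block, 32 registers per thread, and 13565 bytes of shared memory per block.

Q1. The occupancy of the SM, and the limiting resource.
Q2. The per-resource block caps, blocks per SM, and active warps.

Answer: occupancy 25/48, limited by warps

registers: 15 blocks
shared memory: 4 blocks
warps: 1 block
blocks: 12 blocks

Answer: 1 block, 25 active warps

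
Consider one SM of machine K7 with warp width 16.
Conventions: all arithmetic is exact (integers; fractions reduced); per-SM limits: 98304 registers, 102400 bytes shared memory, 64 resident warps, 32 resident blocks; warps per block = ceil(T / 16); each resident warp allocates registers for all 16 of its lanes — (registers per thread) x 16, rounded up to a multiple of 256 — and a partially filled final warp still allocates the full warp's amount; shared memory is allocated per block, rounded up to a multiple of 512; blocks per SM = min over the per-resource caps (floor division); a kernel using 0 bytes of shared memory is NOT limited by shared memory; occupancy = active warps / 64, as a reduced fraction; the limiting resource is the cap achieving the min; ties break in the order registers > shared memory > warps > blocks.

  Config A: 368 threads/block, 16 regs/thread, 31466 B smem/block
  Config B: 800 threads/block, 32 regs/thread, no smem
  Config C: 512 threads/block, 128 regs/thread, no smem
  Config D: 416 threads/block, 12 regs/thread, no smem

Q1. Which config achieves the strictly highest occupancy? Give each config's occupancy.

occupancies: A 23/32, B 25/32, C 1/2, D 13/16

Answer: D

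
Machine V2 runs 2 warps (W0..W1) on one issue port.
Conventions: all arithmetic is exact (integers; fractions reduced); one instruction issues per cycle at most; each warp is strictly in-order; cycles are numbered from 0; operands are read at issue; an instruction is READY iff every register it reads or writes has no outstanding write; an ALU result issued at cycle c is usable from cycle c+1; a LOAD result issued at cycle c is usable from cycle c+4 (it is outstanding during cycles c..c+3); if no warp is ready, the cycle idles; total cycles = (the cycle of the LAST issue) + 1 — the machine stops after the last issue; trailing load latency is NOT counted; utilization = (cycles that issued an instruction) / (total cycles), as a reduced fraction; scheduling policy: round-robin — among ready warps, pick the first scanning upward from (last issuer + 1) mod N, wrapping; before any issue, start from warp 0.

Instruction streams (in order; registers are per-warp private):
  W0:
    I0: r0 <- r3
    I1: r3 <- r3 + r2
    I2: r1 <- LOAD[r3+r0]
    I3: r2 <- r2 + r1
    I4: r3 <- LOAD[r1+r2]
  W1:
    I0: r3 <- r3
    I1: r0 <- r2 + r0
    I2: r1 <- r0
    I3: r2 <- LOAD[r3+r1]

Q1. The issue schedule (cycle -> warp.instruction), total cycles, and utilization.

cycle 0: W0.I0
cycle 1: W1.I0
cycle 2: W0.I1
cycle 3: W1.I1
cycle 4: W0.I2
cycle 5: W1.I2
cycle 6: W1.I3
cycle 7: idle
cycle 8: W0.I3
cycle 9: W0.I4

Answer: 10 cycles, utilization 9/10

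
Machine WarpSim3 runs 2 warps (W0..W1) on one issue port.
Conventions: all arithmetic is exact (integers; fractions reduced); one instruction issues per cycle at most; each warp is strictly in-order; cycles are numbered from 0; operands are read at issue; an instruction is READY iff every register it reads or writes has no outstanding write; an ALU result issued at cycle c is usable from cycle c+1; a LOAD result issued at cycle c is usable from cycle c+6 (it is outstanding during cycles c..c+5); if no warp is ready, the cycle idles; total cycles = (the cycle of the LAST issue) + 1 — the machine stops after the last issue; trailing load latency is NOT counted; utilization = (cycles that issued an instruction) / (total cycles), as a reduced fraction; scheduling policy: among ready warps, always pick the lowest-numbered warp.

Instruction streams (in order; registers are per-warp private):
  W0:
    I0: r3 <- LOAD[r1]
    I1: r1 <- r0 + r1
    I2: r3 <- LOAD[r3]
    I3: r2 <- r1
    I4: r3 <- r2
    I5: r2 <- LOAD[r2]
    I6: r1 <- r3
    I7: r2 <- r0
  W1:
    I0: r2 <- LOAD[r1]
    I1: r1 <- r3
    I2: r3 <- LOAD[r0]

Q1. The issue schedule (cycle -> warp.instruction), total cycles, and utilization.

cycle 0: W0.I0
cycle 1: W0.I1
cycle 2: W1.I0
cycle 3: W1.I1
cycle 4: W1.I2
cycle 5: idle
cycle 6: W0.I2
cycle 7: W0.I3
cycle 8: idle
cycle 9: idle
cycle 10: idle
cycle 11: idle
cycle 12: W0.I4
cycle 13: W0.I5
cycle 14: W0.I6
cycle 15: idle
cycle 16: idle
cycle 17: idle
cycle 18: idle
cycle 19: W0.I7

Answer: 20 cycles, utilization 11/20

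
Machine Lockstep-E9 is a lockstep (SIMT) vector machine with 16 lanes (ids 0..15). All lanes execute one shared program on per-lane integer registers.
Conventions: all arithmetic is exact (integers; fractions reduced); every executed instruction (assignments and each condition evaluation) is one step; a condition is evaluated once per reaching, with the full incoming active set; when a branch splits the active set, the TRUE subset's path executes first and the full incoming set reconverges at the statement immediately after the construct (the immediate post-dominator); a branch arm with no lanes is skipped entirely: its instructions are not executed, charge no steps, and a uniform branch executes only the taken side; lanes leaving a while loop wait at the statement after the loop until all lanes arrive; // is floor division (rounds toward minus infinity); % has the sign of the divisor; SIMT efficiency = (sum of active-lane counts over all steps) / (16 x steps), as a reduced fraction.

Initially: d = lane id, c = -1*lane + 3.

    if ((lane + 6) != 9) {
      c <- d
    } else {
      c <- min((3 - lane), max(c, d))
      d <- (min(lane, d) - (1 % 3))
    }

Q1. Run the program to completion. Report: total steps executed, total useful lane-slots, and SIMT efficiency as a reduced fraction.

Answer: 4 steps, 33 useful, 33/64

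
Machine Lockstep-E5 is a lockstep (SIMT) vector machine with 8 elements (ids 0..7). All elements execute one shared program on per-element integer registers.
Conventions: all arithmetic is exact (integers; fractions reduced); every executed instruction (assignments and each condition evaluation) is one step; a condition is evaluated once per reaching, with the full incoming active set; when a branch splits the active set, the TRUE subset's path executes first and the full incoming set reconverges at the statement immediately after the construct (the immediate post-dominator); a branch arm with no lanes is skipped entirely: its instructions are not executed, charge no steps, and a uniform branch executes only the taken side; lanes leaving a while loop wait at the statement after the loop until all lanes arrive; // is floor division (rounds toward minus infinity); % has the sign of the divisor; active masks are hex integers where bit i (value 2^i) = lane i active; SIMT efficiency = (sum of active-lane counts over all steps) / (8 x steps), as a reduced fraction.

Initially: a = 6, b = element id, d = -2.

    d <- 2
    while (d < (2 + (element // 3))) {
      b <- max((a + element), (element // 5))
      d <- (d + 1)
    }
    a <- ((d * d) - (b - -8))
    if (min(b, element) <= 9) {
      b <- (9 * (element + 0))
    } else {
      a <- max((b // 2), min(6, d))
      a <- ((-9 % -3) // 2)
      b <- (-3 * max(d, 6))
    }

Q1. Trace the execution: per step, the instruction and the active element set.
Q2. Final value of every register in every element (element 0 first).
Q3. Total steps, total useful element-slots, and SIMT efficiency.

step 0: d <- 2                       0xff
step 1: eval (d < (2 + (element // 3))) 0xff
step 2: b <- max((a + element), (element // 5)) 0xf8
step 3: d <- (d + 1)                 0xf8
step 4: eval (d < (2 + (element // 3))) 0xf8
step 5: b <- max((a + element), (element // 5)) 0xc0
step 6: d <- (d + 1)                 0xc0
step 7: eval (d < (2 + (element // 3))) 0xc0
step 8: a <- ((d * d) - (b - -8))    0xff
step 9: eval (min(b, element) <= 9)  0xff
step 10: b <- (9 * (element + 0))     0xff

Answer: 11 steps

a: -4,-5,-6,-8,-9,-10,-4,-5
b: 0,9,18,27,36,45,54,63
d: 2,2,2,3,3,3,4,4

steps = 11; useful = 61; efficiency = 61/88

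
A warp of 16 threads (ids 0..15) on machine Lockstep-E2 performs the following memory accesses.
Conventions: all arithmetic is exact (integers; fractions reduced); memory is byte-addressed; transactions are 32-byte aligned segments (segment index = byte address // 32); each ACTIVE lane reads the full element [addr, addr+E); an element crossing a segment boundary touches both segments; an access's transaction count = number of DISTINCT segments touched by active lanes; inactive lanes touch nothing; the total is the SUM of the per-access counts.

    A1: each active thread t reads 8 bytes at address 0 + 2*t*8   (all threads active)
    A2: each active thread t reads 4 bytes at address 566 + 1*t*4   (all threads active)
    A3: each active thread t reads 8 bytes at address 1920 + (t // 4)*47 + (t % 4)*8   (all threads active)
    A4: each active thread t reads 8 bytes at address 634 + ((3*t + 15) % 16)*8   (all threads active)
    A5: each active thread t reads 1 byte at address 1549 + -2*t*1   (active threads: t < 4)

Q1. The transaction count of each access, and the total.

A1: 8 transactions
A2: 3 transactions
A3: 6 transactions
A4: 5 transactions
A5: 1 transaction

Answer: 8,3,6,5,1; total 23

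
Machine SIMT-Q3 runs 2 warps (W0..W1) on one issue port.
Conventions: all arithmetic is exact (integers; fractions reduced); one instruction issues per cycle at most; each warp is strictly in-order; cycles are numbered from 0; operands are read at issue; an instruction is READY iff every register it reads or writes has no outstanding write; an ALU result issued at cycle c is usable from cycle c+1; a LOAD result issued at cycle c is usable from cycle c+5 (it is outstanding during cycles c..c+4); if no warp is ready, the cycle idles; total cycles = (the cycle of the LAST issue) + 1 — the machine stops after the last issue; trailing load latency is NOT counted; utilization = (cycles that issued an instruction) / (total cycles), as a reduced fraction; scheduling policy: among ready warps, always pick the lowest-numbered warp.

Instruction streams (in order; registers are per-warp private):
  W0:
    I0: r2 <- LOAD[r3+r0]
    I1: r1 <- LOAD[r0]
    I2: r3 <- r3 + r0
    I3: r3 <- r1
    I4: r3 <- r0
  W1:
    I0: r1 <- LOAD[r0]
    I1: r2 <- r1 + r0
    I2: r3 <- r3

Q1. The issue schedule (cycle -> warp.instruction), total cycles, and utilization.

cycle 0: W0.I0
cycle 1: W0.I1
cycle 2: W0.I2
cycle 3: W1.I0
cycle 4: idle
cycle 5: idle
cycle 6: W0.I3
cycle 7: W0.I4
cycle 8: W1.I1
cycle 9: W1.I2

Answer: 10 cycles, utilization 4/5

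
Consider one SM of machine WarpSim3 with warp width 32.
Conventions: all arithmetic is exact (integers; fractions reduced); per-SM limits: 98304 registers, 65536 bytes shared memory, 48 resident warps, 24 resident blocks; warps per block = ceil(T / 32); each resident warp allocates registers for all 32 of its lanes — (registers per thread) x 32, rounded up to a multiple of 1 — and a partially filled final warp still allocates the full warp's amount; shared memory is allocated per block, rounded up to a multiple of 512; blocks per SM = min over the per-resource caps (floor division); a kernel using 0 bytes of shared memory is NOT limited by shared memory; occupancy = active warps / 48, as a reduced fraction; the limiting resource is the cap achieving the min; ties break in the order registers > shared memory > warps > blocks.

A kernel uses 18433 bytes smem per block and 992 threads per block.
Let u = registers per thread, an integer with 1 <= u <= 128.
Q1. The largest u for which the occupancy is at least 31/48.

Answer: u = 99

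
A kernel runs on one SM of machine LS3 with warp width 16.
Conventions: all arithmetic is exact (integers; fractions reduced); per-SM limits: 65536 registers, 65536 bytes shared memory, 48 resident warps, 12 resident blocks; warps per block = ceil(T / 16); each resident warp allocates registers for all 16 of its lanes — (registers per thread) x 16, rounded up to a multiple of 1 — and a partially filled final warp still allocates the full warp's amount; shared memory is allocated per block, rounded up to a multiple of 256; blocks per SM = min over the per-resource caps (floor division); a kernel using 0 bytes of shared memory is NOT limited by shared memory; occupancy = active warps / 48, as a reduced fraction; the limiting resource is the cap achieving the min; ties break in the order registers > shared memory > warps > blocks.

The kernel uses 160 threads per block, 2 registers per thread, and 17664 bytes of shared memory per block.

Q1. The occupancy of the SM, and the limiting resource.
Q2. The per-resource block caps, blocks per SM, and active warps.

Answer: occupancy 5/8, limited by shared memory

registers: 204 blocks
shared memory: 3 blocks
warps: 4 blocks
blocks: 12 blocks

Answer: 3 blocks, 30 active warps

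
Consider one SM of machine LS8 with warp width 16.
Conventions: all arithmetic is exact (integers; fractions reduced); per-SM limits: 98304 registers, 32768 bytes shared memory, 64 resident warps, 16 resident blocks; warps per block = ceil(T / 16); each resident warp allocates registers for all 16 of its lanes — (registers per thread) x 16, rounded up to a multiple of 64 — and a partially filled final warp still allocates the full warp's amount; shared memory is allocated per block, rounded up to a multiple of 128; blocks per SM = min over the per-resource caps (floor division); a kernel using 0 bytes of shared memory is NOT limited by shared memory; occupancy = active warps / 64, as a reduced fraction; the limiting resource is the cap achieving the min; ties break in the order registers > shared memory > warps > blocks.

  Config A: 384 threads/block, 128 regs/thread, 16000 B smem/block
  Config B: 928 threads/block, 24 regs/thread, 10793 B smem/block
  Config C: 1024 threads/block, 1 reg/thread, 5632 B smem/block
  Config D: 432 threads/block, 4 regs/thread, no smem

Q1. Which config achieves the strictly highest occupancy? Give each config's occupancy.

occupancies: A 3/4, B 29/32, C 1, D 27/32

Answer: C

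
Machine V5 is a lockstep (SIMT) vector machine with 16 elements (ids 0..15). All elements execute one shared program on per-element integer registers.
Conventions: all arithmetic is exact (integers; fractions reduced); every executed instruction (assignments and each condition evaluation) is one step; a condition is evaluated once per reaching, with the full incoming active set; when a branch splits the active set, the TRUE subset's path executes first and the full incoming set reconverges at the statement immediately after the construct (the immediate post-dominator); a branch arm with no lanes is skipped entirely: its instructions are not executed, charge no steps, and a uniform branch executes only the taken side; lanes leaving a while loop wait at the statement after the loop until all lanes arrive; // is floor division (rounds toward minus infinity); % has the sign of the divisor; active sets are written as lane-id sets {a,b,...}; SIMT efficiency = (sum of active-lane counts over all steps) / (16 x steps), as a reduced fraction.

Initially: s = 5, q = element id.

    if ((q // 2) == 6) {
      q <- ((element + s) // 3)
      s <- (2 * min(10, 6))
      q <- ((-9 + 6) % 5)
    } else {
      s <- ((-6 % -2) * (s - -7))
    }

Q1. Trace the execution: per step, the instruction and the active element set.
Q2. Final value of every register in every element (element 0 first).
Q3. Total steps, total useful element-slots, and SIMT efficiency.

step 0: eval ((q // 2) == 6)         {0,1,2,3,4,5,6,7,8,9,10,11,12,13,14,15}
step 1: q <- ((element + s) // 3)    {12,13}
step 2: s <- (2 * min(10, 6))        {12,13}
step 3: q <- ((-9 + 6) % 5)          {12,13}
step 4: s <- ((-6 % -2) * (s - -7))  {0,1,2,3,4,5,6,7,8,9,10,11,14,15}

Answer: 5 steps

s: 0,0,0,0,0,0,0,0,0,0,0,0,12,12,0,0
q: 0,1,2,3,4,5,6,7,8,9,10,11,2,2,14,15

steps = 5; useful = 36; efficiency = 36/80 = 9/20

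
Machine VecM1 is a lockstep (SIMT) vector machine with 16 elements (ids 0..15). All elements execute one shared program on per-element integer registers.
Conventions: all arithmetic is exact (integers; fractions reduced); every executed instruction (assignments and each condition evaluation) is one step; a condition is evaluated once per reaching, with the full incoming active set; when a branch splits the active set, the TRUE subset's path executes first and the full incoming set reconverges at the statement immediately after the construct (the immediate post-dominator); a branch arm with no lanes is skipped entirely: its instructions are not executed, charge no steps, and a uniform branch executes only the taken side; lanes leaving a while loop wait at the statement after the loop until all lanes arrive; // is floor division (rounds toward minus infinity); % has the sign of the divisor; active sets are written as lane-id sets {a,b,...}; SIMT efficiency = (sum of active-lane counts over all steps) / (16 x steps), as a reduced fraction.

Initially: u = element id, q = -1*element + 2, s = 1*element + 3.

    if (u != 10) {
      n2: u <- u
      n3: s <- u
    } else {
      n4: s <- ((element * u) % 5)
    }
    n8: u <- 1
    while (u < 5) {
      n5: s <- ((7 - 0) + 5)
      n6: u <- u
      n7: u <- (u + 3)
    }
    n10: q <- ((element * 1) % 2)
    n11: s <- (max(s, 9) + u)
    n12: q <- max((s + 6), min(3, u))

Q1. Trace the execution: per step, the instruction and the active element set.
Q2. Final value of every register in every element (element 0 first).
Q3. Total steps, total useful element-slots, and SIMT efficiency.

step 0: eval (u != 10)               {0,1,2,3,4,5,6,7,8,9,10,11,12,13,14,15}
step 1: u <- u                       {0,1,2,3,4,5,6,7,8,9,11,12,13,14,15}
step 2: s <- u                       {0,1,2,3,4,5,6,7,8,9,11,12,13,14,15}
step 3: s <- ((element * u) % 5)     {10}
step 4: u <- 1                       {0,1,2,3,4,5,6,7,8,9,10,11,12,13,14,15}
step 5: eval (u < 5)                 {0,1,2,3,4,5,6,7,8,9,10,11,12,13,14,15}
step 6: s <- ((7 - 0) + 5)           {0,1,2,3,4,5,6,7,8,9,10,11,12,13,14,15}
step 7: u <- u                       {0,1,2,3,4,5,6,7,8,9,10,11,12,13,14,15}
step 8: u <- (u + 3)                 {0,1,2,3,4,5,6,7,8,9,10,11,12,13,14,15}
step 9: eval (u < 5)                 {0,1,2,3,4,5,6,7,8,9,10,11,12,13,14,15}
step 10: s <- ((7 - 0) + 5)           {0,1,2,3,4,5,6,7,8,9,10,11,12,13,14,15}
step 11: u <- u                       {0,1,2,3,4,5,6,7,8,9,10,11,12,13,14,15}
step 12: u <- (u + 3)                 {0,1,2,3,4,5,6,7,8,9,10,11,12,13,14,15}
step 13: eval (u < 5)                 {0,1,2,3,4,5,6,7,8,9,10,11,12,13,14,15}
step 14: q <- ((element * 1) % 2)     {0,1,2,3,4,5,6,7,8,9,10,11,12,13,14,15}
step 15: s <- (max(s, 9) + u)         {0,1,2,3,4,5,6,7,8,9,10,11,12,13,14,15}
step 16: q <- max((s + 6), min(3, u)) {0,1,2,3,4,5,6,7,8,9,10,11,12,13,14,15}

Answer: 17 steps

u: 7,7,7,7,7,7,7,7,7,7,7,7,7,7,7,7
q: 25,25,25,25,25,25,25,25,25,25,25,25,25,25,25,25
s: 19,19,19,19,19,19,19,19,19,19,19,19,19,19,19,19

steps = 17; useful = 255; efficiency = 255/272 = 15/16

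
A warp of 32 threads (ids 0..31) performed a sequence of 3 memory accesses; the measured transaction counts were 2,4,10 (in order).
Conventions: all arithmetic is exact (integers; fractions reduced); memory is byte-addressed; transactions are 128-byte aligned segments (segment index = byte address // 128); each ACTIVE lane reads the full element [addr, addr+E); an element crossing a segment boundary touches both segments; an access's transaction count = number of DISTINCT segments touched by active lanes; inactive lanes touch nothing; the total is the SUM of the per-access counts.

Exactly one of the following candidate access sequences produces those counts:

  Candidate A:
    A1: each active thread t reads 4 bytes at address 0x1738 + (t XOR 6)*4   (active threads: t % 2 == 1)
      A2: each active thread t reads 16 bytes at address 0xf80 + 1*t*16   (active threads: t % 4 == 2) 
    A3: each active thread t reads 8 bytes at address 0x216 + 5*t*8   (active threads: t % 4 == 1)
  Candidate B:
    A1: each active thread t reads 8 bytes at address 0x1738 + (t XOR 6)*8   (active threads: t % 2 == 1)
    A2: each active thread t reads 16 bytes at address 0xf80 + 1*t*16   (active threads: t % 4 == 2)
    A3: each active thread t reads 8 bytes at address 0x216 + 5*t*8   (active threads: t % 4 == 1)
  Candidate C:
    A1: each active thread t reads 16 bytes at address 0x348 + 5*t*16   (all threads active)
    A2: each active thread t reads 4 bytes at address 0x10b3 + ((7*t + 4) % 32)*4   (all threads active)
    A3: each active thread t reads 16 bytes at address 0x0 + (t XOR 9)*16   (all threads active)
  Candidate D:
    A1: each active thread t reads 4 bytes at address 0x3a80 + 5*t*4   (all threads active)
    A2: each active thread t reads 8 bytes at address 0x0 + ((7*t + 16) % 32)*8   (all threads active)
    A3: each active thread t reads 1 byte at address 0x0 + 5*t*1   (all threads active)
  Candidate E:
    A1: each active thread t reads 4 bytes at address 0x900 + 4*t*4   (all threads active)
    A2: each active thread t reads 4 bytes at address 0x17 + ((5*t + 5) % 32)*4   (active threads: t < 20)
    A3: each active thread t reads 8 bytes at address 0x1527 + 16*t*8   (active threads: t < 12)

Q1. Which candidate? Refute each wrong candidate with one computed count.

B: A1 gives 3 transactions, not 2
C: A1 gives 21 transactions, not 2
D: A1 gives 5 transactions, not 2
E: A1 gives 4 transactions, not 2
A: all counts match (2,4,10)

Answer: A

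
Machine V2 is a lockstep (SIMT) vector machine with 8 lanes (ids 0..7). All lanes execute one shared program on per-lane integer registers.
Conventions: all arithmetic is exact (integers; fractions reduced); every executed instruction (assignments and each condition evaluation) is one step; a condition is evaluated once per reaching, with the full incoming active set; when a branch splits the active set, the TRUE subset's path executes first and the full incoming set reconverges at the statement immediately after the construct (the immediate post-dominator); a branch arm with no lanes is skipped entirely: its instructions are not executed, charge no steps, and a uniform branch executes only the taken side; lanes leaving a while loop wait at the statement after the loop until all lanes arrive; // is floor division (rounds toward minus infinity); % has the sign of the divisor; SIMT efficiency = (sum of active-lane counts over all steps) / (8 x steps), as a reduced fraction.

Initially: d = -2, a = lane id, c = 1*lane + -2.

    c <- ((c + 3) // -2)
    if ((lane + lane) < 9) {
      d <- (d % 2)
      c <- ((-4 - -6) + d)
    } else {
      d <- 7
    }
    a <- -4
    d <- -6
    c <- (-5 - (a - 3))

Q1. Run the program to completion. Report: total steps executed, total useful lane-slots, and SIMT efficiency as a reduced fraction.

Answer: 8 steps, 53 useful, 53/64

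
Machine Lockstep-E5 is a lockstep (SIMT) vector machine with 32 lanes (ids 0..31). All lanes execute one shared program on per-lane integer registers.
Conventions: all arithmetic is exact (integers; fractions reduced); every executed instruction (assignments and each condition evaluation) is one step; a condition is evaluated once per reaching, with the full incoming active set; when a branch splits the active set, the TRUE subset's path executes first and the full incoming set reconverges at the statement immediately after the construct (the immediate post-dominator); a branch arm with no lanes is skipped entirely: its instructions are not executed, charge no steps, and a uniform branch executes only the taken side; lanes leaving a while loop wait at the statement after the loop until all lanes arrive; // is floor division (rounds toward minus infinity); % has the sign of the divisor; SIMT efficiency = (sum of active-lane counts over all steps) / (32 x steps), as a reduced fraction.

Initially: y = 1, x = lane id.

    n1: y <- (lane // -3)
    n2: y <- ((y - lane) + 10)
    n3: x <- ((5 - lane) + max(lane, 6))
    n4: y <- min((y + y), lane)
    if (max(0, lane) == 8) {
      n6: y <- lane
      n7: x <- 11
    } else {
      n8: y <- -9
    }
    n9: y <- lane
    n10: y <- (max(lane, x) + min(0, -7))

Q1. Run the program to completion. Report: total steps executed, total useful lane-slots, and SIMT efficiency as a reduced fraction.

Answer: 10 steps, 257 useful, 257/320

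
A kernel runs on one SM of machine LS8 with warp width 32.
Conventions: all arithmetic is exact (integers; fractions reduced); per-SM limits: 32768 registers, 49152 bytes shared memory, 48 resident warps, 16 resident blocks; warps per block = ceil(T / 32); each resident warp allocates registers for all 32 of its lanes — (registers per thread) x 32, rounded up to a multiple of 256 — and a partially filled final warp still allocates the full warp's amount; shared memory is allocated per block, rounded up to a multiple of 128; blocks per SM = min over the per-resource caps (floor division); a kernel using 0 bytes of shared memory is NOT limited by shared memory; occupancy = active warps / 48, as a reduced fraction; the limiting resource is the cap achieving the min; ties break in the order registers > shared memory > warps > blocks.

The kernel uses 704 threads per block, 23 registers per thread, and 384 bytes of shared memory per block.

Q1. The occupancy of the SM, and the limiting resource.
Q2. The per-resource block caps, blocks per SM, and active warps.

Answer: occupancy 11/24, limited by registers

registers: 1 block
shared memory: 128 blocks
warps: 2 blocks
blocks: 16 blocks

Answer: 1 block, 22 active warps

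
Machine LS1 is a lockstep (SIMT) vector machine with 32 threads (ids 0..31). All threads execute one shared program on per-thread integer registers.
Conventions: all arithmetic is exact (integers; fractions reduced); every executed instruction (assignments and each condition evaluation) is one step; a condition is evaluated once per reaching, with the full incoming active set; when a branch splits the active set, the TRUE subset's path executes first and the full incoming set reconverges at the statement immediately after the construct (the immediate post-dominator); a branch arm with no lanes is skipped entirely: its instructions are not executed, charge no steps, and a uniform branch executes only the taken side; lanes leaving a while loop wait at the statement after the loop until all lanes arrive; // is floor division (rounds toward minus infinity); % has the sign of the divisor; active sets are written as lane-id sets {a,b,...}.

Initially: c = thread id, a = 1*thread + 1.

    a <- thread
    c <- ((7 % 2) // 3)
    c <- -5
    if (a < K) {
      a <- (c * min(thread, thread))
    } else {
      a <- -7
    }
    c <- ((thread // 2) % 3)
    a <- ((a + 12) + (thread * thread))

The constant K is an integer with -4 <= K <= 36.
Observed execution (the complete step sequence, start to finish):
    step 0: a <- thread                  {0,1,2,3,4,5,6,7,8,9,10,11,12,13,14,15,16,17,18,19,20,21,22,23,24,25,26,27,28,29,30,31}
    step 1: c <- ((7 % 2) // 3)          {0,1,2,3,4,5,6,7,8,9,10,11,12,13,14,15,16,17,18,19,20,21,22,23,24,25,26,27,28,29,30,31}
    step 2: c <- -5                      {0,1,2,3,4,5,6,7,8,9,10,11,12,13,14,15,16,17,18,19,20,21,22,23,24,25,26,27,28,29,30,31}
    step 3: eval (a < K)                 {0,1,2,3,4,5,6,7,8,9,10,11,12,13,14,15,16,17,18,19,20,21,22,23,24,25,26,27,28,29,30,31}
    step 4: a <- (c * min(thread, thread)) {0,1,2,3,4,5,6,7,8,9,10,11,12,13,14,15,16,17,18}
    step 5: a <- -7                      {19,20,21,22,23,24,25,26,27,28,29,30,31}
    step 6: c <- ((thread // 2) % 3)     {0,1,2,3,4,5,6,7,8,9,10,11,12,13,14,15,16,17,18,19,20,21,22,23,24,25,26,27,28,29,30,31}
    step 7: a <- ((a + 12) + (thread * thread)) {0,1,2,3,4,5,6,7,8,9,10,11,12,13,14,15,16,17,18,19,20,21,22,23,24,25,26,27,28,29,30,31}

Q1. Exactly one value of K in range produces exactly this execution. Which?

Answer: K = 19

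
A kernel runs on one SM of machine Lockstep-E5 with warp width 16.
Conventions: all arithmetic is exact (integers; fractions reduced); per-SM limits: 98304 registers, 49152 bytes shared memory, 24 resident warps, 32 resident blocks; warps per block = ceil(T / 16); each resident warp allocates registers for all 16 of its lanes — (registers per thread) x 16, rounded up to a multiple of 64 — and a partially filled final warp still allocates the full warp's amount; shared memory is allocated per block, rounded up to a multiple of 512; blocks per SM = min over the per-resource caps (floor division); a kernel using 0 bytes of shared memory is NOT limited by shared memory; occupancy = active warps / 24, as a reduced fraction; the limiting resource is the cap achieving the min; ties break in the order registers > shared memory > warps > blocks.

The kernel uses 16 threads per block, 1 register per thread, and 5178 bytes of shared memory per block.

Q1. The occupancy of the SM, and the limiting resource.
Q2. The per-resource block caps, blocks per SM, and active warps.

Answer: occupancy 1/3, limited by shared memory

registers: 1536 blocks
shared memory: 8 blocks
warps: 24 blocks
blocks: 32 blocks

Answer: 8 blocks, 8 active warps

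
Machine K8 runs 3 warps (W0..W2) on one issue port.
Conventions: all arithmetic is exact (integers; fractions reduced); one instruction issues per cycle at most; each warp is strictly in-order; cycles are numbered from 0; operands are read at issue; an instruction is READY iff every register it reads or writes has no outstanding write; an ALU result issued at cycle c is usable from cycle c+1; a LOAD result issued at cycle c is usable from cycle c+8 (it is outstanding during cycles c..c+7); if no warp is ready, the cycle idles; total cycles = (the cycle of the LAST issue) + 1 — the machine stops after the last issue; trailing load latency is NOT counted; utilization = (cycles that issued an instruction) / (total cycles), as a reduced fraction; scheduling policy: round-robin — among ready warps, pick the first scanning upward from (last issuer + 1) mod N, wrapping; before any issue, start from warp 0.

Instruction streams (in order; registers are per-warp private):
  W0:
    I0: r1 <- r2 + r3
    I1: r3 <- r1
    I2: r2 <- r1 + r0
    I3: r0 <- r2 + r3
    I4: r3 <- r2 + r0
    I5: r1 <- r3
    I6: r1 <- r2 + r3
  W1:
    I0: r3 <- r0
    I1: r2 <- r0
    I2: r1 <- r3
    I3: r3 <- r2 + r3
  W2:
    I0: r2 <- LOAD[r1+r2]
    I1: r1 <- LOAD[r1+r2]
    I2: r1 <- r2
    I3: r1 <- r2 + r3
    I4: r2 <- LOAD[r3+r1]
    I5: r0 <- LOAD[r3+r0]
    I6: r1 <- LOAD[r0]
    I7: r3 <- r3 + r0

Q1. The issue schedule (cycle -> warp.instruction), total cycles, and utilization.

cycle 0: W0.I0
cycle 1: W1.I0
cycle 2: W2.I0
cycle 3: W0.I1
cycle 4: W1.I1
cycle 5: W0.I2
cycle 6: W1.I2
cycle 7: W0.I3
cycle 8: W1.I3
cycle 9: W0.I4
cycle 10: W2.I1
cycle 11: W0.I5
cycle 12: W0.I6
cycle 13: idle
cycle 14: idle
cycle 15: idle
cycle 16: idle
cycle 17: idle
cycle 18: W2.I2
cycle 19: W2.I3
cycle 20: W2.I4
cycle 21: W2.I5
cycle 22: idle
cycle 23: idle
cycle 24: idle
cycle 25: idle
cycle 26: idle
cycle 27: idle
cycle 28: idle
cycle 29: W2.I6
cycle 30: W2.I7

Answer: 31 cycles, utilization 19/31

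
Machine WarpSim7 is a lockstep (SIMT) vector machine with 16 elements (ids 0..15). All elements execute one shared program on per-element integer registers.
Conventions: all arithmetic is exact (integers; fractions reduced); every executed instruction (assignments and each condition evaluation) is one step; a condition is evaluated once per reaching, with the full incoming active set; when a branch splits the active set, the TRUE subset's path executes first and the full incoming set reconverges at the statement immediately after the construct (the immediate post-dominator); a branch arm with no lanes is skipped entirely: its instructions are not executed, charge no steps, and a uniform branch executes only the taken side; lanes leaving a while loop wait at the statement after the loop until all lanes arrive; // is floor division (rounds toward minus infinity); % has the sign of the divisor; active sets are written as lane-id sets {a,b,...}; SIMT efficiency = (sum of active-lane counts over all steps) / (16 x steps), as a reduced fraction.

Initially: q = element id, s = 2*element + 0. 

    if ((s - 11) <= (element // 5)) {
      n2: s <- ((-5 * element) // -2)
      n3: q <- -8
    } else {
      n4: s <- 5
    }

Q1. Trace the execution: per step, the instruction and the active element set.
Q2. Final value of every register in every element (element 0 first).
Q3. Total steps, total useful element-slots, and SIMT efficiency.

step 0: eval ((s - 11) <= (element // 5)) {0,1,2,3,4,5,6,7,8,9,10,11,12,13,14,15}
step 1: s <- ((-5 * element) // -2)  {0,1,2,3,4,5,6}
step 2: q <- -8                      {0,1,2,3,4,5,6}
step 3: s <- 5                       {7,8,9,10,11,12,13,14,15}

Answer: 4 steps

q: -8,-8,-8,-8,-8,-8,-8,7,8,9,10,11,12,13,14,15
s: 0,2,5,7,10,12,15,5,5,5,5,5,5,5,5,5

steps = 4; useful = 39; efficiency = 39/64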